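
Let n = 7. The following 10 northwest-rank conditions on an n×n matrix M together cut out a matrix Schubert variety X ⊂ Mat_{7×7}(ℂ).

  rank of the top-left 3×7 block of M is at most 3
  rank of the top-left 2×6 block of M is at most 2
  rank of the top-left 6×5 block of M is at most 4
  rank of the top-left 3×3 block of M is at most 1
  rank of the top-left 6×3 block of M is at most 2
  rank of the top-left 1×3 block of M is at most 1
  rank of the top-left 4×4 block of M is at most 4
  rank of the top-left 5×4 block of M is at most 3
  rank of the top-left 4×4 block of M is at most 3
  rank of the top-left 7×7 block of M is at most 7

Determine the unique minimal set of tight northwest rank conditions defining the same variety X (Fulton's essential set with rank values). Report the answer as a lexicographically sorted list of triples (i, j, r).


The tightest implied rank at each (i,j), from the 10 conditions:

  i=1: 1 | 1 | 1 | 1 | 1 | 1 | 1
  i=2: 1 | 1 | 1 | 2 | 2 | 2 | 2
  i=3: 1 | 1 | 1 | 2 | 3 | 3 | 3
  i=4: 1 | 2 | 2 | 3 | 4 | 4 | 4
  i=5: 1 | 2 | 2 | 3 | 4 | 5 | 5
  i=6: 1 | 2 | 2 | 3 | 4 | 5 | 6
  i=7: 1 | 2 | 3 | 4 | 5 | 6 | 7

so w = (1, 4, 5, 2, 6, 7, 3).

ℓ(w)=6; the 2 essential cells (i,j,r):

[(3, 3, 1), (6, 3, 2)]


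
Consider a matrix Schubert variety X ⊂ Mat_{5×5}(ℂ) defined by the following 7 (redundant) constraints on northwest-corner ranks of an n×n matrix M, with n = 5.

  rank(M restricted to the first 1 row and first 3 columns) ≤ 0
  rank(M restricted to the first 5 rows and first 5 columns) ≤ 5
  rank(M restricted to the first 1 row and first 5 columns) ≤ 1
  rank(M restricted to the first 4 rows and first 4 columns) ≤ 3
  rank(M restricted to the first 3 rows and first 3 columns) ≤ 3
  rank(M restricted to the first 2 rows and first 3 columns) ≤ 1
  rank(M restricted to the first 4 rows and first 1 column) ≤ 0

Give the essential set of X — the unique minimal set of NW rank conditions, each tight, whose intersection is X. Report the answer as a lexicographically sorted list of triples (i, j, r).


Rank table r_w(5×5) implied by the 7 constraints:

  0 | 0 | 0 | 1 | 1
  0 | 1 | 1 | 2 | 2
  0 | 1 | 2 | 3 | 3
  0 | 1 | 2 | 3 | 4
  1 | 2 | 3 | 4 | 5

hence w(1..5) = (4, 2, 3, 5, 1).

ℓ(w)=6; the 2 essential cells (i,j,r):

[(1, 3, 0), (4, 1, 0)]


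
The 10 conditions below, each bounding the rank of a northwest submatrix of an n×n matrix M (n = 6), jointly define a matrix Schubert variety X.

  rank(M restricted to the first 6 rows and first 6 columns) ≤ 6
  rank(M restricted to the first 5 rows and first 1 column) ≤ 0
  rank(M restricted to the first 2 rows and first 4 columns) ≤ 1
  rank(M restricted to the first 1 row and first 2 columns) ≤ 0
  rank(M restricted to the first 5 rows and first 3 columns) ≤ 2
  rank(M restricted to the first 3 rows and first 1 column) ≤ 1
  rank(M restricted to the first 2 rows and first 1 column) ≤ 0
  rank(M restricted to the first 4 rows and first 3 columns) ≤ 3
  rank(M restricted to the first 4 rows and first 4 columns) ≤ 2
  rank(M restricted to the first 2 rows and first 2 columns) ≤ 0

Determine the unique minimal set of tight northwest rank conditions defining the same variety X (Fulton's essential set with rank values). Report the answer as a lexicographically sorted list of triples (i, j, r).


Rank table r_w(6×6) implied by the 10 constraints:

  0  0  1  1  1  1
  0  0  1  1  2  2
  0  1  2  2  3  3
  0  1  2  2  3  4
  0  1  2  3  4  5
  1  2  3  4  5  6

the unique w with this rank table is (3, 5, 2, 6, 4, 1).

Fulton essential set (4 of the 9 Rothe cells):

[(2, 2, 0), (2, 4, 1), (4, 4, 2), (5, 1, 0)]


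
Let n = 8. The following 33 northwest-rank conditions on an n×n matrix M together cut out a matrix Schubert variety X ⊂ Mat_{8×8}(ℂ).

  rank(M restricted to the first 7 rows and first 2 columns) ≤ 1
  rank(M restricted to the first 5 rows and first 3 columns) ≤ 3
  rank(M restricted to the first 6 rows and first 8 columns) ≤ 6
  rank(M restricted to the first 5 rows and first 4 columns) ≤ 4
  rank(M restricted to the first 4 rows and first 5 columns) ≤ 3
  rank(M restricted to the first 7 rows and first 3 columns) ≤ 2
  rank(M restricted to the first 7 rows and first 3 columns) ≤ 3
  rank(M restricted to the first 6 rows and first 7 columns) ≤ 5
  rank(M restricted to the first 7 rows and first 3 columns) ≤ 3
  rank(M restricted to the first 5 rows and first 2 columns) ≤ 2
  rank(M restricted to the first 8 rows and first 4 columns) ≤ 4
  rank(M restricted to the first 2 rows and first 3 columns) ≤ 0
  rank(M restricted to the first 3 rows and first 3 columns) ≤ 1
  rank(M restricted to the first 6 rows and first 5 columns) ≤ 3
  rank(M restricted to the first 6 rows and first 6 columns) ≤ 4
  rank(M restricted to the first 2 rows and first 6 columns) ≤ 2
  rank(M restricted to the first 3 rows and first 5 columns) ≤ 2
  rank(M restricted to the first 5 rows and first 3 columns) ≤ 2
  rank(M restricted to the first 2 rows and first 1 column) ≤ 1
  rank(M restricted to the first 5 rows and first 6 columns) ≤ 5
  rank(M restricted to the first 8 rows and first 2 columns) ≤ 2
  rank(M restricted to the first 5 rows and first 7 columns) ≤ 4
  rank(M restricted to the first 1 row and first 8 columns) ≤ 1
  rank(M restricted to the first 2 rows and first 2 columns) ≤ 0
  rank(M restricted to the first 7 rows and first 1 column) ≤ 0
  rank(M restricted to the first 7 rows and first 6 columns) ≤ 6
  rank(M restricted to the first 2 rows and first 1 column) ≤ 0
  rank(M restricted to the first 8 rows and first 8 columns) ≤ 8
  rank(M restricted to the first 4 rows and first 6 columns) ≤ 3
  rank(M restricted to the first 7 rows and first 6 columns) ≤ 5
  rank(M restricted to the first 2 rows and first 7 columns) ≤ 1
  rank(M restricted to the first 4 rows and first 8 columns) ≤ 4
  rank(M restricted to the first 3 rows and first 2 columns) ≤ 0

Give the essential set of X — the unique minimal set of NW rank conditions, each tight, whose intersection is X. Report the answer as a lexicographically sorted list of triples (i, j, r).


Rank table r_w(8×8) implied by the 33 constraints:

  0  0  0  1  1  1  1  1
  0  0  0  1  1  1  1  2
  0  0  1  2  2  2  2  3
  0  1  2  3  3  3  3  4
  0  1  2  3  3  4  4  5
  0  1  2  3  3  4  5  6
  0  1  2  3  4  5  6  7
  1  2  3  4  5  6  7  8

reading off 1-entries of Δ²R: w = (4, 8, 3, 2, 6, 7, 5, 1).

|D(w)|=17, |Ess(w)|=5:

[(2, 3, 0), (2, 7, 1), (3, 2, 0), (6, 5, 3), (7, 1, 0)]


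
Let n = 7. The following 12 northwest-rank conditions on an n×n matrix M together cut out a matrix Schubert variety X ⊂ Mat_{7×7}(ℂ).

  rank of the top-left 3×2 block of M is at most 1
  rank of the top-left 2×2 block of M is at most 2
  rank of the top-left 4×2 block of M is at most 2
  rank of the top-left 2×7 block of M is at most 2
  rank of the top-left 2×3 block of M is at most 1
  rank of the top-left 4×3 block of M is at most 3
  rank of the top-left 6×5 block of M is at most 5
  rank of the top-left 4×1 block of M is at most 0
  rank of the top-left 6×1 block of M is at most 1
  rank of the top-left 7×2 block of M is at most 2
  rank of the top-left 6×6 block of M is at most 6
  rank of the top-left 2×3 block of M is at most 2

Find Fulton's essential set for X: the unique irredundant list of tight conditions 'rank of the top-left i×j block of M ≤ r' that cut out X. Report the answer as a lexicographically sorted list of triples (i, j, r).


Recovering R(i,j) via the rank-extension bound from the 12 conditions:

  0 | 1 | 1 | 1 | 1 | 1 | 1
  0 | 1 | 1 | 2 | 2 | 2 | 2
  0 | 1 | 2 | 3 | 3 | 3 | 3
  0 | 1 | 2 | 3 | 4 | 4 | 4
  1 | 2 | 3 | 4 | 5 | 5 | 5
  1 | 2 | 3 | 4 | 5 | 6 | 6
  1 | 2 | 3 | 4 | 5 | 6 | 7

the unique w with this rank table is (2, 4, 3, 5, 1, 6, 7).

2 SE-corners of the 5-cell Rothe diagram give Ess(w):

[(2, 3, 1), (4, 1, 0)]


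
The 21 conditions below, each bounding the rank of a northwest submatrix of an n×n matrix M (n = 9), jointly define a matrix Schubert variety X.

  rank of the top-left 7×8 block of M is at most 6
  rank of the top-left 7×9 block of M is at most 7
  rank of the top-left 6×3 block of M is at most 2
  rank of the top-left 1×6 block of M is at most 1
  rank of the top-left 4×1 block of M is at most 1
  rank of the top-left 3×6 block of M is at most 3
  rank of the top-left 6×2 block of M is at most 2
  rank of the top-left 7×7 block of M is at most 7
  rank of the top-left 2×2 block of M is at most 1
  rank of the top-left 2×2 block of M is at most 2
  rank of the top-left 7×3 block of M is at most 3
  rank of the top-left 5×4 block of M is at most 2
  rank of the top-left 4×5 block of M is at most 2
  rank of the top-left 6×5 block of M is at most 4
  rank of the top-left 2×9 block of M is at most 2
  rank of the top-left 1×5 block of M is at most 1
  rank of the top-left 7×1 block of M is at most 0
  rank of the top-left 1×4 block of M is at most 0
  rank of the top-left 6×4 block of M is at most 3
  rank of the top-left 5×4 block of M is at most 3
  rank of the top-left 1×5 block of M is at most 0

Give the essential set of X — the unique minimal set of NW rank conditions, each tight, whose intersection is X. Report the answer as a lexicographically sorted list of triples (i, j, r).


Propagating the 21 rank bounds to every northwest block:

  row 1: 0  0  0  0  0  1  1  1  1
  row 2: 0  1  1  1  1  2  2  2  2
  row 3: 0  1  2  2  2  3  3  3  3
  row 4: 0  1  2  2  2  3  4  4  4
  row 5: 0  1  2  2  3  4  5  5  5
  row 6: 0  1  2  3  4  5  6  6  6
  row 7: 0  1  2  3  4  5  6  6  7
  row 8: 1  2  3  4  5  6  7  7  8
  row 9: 1  2  3  4  5  6  7  8  9

second differences of R give the permutation w = (6, 2, 3, 7, 5, 4, 9, 1, 8).

Fulton essential set (5 of the 15 Rothe cells):

[(1, 5, 0), (4, 5, 2), (5, 4, 2), (7, 1, 0), (7, 8, 6)]


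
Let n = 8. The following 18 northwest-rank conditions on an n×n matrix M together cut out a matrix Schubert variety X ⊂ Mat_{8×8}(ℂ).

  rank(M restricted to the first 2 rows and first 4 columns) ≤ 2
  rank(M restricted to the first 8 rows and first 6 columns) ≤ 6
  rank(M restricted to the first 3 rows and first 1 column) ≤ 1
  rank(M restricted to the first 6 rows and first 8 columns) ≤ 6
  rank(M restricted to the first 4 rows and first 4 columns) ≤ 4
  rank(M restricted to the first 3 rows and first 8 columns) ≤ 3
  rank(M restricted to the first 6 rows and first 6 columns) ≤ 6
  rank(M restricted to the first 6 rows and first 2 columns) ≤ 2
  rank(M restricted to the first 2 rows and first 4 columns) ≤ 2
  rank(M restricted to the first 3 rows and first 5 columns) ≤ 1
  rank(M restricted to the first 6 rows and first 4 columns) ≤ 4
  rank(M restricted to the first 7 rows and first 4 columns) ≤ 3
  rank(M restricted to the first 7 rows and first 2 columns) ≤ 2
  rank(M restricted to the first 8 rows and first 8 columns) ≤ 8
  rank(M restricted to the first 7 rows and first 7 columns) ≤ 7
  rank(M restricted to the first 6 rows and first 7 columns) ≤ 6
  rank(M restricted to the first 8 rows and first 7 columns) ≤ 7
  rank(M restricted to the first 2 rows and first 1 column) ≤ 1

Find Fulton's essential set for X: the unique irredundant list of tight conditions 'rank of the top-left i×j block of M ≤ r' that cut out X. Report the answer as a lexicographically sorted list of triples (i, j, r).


The tightest implied rank at each (i,j), from the 18 conditions:

  R[1]: 1  1  1  1  1  1  1  1
  R[2]: 1  1  1  1  1  2  2  2
  R[3]: 1  1  1  1  1  2  3  3
  R[4]: 1  2  2  2  2  3  4  4
  R[5]: 1  2  3  3  3  4  5  5
  R[6]: 1  2  3  3  4  5  6  6
  R[7]: 1  2  3  3  4  5  6  7
  R[8]: 1  2  3  4  5  6  7  8

giving w = (1, 6, 7, 2, 3, 5, 8, 4) via Δ²R.

Fulton essential set (2 of the 10 Rothe cells):

[(3, 5, 1), (7, 4, 3)]


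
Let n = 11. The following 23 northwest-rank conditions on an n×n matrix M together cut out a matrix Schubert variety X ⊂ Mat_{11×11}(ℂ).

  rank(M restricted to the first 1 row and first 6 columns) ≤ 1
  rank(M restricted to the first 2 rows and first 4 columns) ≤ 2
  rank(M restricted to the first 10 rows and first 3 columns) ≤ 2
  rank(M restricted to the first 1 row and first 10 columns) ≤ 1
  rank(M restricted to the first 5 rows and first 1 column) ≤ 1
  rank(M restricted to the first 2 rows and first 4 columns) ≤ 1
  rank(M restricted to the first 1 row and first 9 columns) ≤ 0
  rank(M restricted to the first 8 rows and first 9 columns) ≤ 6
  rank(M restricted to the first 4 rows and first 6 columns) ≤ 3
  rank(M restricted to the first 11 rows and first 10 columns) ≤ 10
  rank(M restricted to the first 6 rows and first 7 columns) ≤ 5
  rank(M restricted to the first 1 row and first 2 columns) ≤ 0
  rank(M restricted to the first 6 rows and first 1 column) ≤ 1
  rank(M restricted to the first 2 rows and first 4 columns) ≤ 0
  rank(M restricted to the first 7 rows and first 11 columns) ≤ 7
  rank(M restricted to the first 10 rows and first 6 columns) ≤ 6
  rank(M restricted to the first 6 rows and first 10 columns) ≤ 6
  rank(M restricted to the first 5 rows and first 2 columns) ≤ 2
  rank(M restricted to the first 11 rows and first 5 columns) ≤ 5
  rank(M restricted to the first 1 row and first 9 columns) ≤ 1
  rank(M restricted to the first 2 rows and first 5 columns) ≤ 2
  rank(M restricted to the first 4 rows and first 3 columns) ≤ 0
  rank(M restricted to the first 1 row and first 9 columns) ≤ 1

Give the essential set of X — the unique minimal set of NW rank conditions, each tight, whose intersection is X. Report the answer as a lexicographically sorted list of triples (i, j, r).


Propagating the 23 rank bounds to every northwest block:

  0, 0, 0, 0, 0, 0, 0, 0, 0, 1, 1
  0, 0, 0, 0, 1, 1, 1, 1, 1, 2, 2
  0, 0, 0, 1, 2, 2, 2, 2, 2, 3, 3
  0, 0, 0, 1, 2, 3, 3, 3, 3, 4, 4
  1, 1, 1, 2, 3, 4, 4, 4, 4, 5, 5
  1, 2, 2, 3, 4, 5, 5, 5, 5, 6, 6
  1, 2, 2, 3, 4, 5, 6, 6, 6, 7, 7
  1, 2, 2, 3, 4, 5, 6, 6, 6, 7, 8
  1, 2, 2, 3, 4, 5, 6, 7, 7, 8, 9
  1, 2, 2, 3, 4, 5, 6, 7, 8, 9, 10
  1, 2, 3, 4, 5, 6, 7, 8, 9, 10, 11

giving w = (10, 5, 4, 6, 1, 2, 7, 11, 8, 9, 3) via Δ²R.

Fulton essential set (5 of the 25 Rothe cells):

[(1, 9, 0), (2, 4, 0), (4, 3, 0), (8, 9, 6), (10, 3, 2)]


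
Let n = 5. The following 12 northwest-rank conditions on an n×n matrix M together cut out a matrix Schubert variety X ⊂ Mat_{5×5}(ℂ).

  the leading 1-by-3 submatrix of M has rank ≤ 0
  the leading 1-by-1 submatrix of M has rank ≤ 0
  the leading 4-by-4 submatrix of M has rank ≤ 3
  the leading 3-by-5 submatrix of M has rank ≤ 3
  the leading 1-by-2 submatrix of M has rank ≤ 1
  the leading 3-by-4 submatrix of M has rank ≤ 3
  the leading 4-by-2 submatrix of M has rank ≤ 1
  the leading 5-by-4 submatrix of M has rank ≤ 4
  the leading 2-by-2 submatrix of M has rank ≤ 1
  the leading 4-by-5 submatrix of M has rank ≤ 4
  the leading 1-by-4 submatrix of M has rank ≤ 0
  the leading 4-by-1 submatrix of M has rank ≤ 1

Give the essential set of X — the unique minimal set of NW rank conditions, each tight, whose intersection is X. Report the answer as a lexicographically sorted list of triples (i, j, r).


Recovering R(i,j) via the rank-extension bound from the 12 conditions:

  row 1: 0 | 0 | 0 | 0 | 1
  row 2: 1 | 1 | 1 | 1 | 2
  row 3: 1 | 1 | 2 | 2 | 3
  row 4: 1 | 1 | 2 | 3 | 4
  row 5: 1 | 2 | 3 | 4 | 5

second differences of R give the permutation w = (5, 1, 3, 4, 2).

|D(w)|=6, |Ess(w)|=2:

[(1, 4, 0), (4, 2, 1)]


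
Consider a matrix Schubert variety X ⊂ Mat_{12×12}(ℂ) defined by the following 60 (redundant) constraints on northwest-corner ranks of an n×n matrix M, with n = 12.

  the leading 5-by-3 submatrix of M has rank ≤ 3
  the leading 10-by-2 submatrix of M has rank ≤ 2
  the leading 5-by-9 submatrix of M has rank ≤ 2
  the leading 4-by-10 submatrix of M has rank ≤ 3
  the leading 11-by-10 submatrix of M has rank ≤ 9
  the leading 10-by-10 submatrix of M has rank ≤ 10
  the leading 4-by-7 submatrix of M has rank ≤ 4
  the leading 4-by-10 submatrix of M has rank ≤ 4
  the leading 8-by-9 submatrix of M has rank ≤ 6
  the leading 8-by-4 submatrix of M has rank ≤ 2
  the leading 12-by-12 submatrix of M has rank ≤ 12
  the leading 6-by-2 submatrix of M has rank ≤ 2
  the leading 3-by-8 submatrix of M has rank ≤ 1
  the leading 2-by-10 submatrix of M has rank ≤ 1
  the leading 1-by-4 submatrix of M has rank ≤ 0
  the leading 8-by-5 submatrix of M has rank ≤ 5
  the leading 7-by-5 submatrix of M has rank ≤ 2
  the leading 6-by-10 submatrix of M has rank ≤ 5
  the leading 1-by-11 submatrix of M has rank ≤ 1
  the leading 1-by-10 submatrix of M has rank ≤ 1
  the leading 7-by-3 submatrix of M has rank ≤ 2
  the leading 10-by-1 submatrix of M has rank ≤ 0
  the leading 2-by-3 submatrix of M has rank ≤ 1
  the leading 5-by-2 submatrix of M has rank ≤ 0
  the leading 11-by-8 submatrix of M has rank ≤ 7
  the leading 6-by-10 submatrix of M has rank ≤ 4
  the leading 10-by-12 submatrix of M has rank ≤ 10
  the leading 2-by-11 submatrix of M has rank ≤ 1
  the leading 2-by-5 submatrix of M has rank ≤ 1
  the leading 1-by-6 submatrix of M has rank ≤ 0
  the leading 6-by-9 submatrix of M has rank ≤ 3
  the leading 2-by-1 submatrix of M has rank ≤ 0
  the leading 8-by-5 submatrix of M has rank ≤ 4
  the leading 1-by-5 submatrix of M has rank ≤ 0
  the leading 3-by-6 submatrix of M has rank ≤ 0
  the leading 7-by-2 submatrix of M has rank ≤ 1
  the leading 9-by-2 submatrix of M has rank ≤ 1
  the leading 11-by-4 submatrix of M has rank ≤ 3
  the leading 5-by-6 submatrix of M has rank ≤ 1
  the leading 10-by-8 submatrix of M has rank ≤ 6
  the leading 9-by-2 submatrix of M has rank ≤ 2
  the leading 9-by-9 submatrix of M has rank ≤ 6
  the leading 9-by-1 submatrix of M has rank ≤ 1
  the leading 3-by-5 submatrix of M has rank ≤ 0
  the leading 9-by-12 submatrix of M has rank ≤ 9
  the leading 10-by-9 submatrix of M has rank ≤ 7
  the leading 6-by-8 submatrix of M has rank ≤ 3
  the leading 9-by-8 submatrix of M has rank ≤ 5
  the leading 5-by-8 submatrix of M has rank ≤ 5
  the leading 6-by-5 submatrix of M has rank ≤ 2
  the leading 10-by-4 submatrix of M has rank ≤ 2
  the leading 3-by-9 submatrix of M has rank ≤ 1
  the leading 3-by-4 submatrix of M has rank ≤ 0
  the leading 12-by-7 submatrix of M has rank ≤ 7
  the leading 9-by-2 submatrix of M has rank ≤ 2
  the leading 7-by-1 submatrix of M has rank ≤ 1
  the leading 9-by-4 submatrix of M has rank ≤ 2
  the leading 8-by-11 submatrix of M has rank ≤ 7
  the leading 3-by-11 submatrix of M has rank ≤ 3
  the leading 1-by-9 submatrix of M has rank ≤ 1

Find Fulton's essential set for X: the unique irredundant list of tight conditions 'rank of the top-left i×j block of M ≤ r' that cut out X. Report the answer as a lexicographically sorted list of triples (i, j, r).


The tightest implied rank at each (i,j), from the 60 conditions:

  R[1]: 0  0  0  0  0  0  1  1  1  1  1  1
  R[2]: 0  0  0  0  0  0  1  1  1  1  1  2
  R[3]: 0  0  0  0  0  0  1  1  1  2  2  3
  R[4]: 0  0  1  1  1  1  2  2  2  3  3  4
  R[5]: 0  0  1  1  1  1  2  2  2  3  4  5
  R[6]: 0  1  2  2  2  2  3  3  3  4  5  6
  R[7]: 0  1  2  2  2  3  4  4  4  5  6  7
  R[8]: 0  1  2  2  3  4  5  5  5  6  7  8
  R[9]: 0  1  2  2  3  4  5  5  6  7  8  9
  R[10]: 0  1  2  2  3  4  5  6  7  8  9  10
  R[11]: 1  2  3  3  4  5  6  7  8  9  10  11
  R[12]: 1  2  3  4  5  6  7  8  9  10  11  12

reading off 1-entries of Δ²R: w = (7, 12, 10, 3, 11, 2, 6, 5, 9, 8, 1, 4).

|D(w)|=44, |Ess(w)|=10:

[(2, 11, 1), (3, 6, 0), (3, 9, 1), (5, 2, 0), (5, 6, 1), (5, 9, 2), (7, 5, 2), (9, 8, 5), (10, 1, 0), (10, 4, 2)]


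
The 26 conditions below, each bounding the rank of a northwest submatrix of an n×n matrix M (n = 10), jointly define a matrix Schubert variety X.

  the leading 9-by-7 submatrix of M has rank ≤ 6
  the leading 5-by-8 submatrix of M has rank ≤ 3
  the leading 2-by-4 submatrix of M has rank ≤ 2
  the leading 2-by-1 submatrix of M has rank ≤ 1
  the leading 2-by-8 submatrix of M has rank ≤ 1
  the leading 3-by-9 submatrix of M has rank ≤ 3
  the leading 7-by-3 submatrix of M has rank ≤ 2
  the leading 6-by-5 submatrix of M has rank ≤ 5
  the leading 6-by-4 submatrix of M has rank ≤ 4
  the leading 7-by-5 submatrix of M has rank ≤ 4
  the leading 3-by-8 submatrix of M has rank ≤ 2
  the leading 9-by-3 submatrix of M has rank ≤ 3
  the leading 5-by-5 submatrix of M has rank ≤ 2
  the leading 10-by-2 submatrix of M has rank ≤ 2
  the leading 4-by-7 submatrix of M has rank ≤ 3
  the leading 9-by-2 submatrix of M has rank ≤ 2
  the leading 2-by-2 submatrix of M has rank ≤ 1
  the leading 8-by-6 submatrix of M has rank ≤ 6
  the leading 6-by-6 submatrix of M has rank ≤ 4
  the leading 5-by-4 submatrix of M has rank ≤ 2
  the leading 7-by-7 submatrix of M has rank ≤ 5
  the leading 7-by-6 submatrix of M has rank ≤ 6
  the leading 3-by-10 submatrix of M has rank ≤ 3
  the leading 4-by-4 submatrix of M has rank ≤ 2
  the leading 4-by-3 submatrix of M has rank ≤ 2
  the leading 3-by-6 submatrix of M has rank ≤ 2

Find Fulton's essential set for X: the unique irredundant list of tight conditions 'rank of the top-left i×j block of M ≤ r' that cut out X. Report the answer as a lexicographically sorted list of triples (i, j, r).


Recovering R(i,j) via the rank-extension bound from the 26 conditions:

  1 | 1 | 1 | 1 | 1 | 1 | 1 | 1 | 1 | 1
  1 | 1 | 1 | 1 | 1 | 1 | 1 | 1 | 2 | 2
  1 | 2 | 2 | 2 | 2 | 2 | 2 | 2 | 3 | 3
  1 | 2 | 2 | 2 | 2 | 3 | 3 | 3 | 4 | 4
  1 | 2 | 2 | 2 | 2 | 3 | 3 | 3 | 4 | 5
  1 | 2 | 2 | 3 | 3 | 4 | 4 | 4 | 5 | 6
  1 | 2 | 2 | 3 | 4 | 5 | 5 | 5 | 6 | 7
  1 | 2 | 3 | 4 | 5 | 6 | 6 | 6 | 7 | 8
  1 | 2 | 3 | 4 | 5 | 6 | 6 | 7 | 8 | 9
  1 | 2 | 3 | 4 | 5 | 6 | 7 | 8 | 9 | 10

giving w = (1, 9, 2, 6, 10, 4, 5, 3, 8, 7) via Δ²R.

D(w) has 18 cells with 5 SE-corners; essential set:

[(2, 8, 1), (5, 5, 2), (5, 8, 3), (7, 3, 2), (9, 7, 6)]


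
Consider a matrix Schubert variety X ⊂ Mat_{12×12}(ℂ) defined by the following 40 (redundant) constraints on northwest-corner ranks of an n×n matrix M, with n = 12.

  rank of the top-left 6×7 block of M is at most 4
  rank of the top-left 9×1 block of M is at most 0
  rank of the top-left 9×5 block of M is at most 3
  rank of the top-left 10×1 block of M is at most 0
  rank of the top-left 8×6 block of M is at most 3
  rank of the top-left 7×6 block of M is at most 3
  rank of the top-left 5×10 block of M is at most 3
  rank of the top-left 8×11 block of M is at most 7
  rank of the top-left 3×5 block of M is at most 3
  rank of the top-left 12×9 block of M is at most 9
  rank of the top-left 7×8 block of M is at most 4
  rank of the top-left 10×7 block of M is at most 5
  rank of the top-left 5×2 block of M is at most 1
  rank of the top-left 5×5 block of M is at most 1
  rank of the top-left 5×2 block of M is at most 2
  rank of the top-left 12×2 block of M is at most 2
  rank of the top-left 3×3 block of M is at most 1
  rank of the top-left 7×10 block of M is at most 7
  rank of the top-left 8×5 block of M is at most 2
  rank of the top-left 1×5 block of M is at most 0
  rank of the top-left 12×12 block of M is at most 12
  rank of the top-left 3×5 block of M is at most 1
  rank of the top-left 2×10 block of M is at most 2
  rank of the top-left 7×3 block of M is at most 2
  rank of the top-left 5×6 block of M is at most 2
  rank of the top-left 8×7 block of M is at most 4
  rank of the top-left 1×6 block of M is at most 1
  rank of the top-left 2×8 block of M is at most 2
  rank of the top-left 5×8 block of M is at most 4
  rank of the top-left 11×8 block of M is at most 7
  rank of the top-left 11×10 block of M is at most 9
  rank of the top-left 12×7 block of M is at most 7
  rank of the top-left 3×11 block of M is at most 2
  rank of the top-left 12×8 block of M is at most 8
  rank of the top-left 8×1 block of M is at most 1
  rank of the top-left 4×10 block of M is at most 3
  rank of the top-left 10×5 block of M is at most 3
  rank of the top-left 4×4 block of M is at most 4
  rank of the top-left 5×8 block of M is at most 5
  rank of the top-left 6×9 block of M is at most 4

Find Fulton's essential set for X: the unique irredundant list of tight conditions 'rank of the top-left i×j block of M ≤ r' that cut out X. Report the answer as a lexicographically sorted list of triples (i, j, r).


Recovering R(i,j) via the rank-extension bound from the 40 conditions:

  row 1: 0 0 0 0 0 1 1 1 1 1 1 1
  row 2: 0 1 1 1 1 2 2 2 2 2 2 2
  row 3: 0 1 1 1 1 2 2 2 2 2 2 3
  row 4: 0 1 1 1 1 2 3 3 3 3 3 4
  row 5: 0 1 1 1 1 2 3 3 3 3 4 5
  row 6: 0 1 2 2 2 3 4 4 4 4 5 6
  row 7: 0 1 2 2 2 3 4 4 5 5 6 7
  row 8: 0 1 2 2 2 3 4 5 6 6 7 8
  row 9: 0 1 2 3 3 4 5 6 7 7 8 9
  row 10: 0 1 2 3 3 4 5 6 7 8 9 10
  row 11: 1 2 3 4 4 5 6 7 8 9 10 11
  row 12: 1 2 3 4 5 6 7 8 9 10 11 12

so w = (6, 2, 12, 7, 11, 3, 9, 8, 4, 10, 1, 5).

Fulton essential set (8 of the 37 Rothe cells):

[(1, 5, 0), (3, 11, 2), (5, 5, 1), (5, 10, 3), (7, 8, 4), (8, 5, 2), (10, 1, 0), (10, 5, 3)]


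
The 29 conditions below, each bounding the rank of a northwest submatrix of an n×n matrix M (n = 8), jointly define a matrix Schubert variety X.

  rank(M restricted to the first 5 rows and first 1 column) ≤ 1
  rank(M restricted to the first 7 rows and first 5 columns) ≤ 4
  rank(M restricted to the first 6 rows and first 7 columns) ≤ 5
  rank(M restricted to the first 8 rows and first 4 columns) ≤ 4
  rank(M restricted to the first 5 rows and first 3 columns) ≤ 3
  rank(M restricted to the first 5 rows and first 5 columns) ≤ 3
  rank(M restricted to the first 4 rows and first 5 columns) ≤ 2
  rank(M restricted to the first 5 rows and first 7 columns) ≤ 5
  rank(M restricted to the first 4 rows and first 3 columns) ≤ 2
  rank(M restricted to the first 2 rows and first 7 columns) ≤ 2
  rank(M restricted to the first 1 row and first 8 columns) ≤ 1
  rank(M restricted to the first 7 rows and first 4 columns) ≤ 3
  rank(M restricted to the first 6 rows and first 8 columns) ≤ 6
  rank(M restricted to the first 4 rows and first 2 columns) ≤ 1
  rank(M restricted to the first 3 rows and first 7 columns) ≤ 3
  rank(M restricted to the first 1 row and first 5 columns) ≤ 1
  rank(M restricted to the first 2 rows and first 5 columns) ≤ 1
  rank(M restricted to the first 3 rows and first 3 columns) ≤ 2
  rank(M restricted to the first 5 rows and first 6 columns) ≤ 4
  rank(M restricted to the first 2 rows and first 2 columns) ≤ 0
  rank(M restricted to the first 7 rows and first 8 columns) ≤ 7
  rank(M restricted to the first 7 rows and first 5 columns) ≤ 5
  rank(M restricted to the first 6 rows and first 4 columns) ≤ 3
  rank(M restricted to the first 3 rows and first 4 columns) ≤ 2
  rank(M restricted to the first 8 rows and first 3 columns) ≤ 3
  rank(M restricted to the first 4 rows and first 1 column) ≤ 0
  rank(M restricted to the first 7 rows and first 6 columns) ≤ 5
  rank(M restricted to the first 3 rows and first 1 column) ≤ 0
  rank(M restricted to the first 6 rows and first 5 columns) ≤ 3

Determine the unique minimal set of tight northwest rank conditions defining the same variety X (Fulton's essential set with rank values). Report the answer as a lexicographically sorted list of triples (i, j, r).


Rank table r_w(8×8) implied by the 29 constraints:

  row 1: 0, 0, 1, 1, 1, 1, 1, 1
  row 2: 0, 0, 1, 1, 1, 2, 2, 2
  row 3: 0, 1, 2, 2, 2, 3, 3, 3
  row 4: 0, 1, 2, 2, 2, 3, 4, 4
  row 5: 1, 2, 3, 3, 3, 4, 5, 5
  row 6: 1, 2, 3, 3, 3, 4, 5, 6
  row 7: 1, 2, 3, 3, 4, 5, 6, 7
  row 8: 1, 2, 3, 4, 5, 6, 7, 8

second differences of R give the permutation w = (3, 6, 2, 7, 1, 8, 5, 4).

Fulton essential set (6 of the 13 Rothe cells):

[(2, 2, 0), (2, 5, 1), (4, 1, 0), (4, 5, 2), (6, 5, 3), (7, 4, 3)]


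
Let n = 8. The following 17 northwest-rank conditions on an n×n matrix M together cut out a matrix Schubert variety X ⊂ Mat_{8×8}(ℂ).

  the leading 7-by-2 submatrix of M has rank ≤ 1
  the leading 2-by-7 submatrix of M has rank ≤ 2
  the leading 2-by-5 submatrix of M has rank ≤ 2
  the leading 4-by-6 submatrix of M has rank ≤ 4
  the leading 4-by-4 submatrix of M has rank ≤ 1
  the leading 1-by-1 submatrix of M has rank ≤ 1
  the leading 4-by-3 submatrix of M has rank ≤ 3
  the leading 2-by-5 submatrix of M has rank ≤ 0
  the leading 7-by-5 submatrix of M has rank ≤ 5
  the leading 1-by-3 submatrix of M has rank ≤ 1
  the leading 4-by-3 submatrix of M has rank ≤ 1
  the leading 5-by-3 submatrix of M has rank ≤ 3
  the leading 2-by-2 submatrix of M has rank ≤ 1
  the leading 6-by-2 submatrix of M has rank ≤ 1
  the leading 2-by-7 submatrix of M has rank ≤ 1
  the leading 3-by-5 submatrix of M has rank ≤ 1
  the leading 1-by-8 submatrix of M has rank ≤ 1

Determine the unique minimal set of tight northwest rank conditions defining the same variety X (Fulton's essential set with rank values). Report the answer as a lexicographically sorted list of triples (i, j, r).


Computing R[i][j] = min implied NW-rank bound (n=8, 17 conditions):

  R[1]: 0 0 0 0 0 1 1 1
  R[2]: 0 0 0 0 0 1 1 2
  R[3]: 1 1 1 1 1 2 2 3
  R[4]: 1 1 1 1 2 3 3 4
  R[5]: 1 1 2 2 3 4 4 5
  R[6]: 1 1 2 3 4 5 5 6
  R[7]: 1 1 2 3 4 5 6 7
  R[8]: 1 2 3 4 5 6 7 8

hence w(1..8) = (6, 8, 1, 5, 3, 4, 7, 2).

|D(w)|=17, |Ess(w)|=4:

[(2, 5, 0), (2, 7, 1), (4, 4, 1), (7, 2, 1)]


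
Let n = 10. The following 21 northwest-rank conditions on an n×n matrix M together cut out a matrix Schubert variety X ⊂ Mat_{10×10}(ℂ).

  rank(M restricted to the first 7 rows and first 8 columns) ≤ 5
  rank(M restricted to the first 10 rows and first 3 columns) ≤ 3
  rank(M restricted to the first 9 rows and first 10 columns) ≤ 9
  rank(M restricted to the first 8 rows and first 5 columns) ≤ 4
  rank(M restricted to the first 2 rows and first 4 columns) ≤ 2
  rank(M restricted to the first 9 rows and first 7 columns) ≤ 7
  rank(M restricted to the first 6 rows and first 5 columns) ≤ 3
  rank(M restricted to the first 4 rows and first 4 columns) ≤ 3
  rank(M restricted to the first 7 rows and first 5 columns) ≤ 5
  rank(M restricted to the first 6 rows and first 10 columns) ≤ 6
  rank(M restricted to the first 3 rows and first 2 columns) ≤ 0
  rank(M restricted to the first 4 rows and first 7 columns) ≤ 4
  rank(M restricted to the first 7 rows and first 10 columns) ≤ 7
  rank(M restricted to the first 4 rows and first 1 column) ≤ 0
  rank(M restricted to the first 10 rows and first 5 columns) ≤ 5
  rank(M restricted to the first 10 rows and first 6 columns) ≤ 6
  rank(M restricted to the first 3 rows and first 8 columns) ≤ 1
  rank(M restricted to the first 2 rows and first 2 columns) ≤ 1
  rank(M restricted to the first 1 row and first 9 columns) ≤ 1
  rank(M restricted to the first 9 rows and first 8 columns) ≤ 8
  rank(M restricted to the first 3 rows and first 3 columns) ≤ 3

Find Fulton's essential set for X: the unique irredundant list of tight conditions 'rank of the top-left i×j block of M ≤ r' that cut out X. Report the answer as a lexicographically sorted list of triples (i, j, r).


The tightest implied rank at each (i,j), from the 21 conditions:

  R[1]: 0, 0, 1, 1, 1, 1, 1, 1, 1, 1
  R[2]: 0, 0, 1, 1, 1, 1, 1, 1, 2, 2
  R[3]: 0, 0, 1, 1, 1, 1, 1, 1, 2, 3
  R[4]: 0, 1, 2, 2, 2, 2, 2, 2, 3, 4
  R[5]: 1, 2, 3, 3, 3, 3, 3, 3, 4, 5
  R[6]: 1, 2, 3, 3, 3, 4, 4, 4, 5, 6
  R[7]: 1, 2, 3, 4, 4, 5, 5, 5, 6, 7
  R[8]: 1, 2, 3, 4, 4, 5, 6, 6, 7, 8
  R[9]: 1, 2, 3, 4, 5, 6, 7, 7, 8, 9
  R[10]: 1, 2, 3, 4, 5, 6, 7, 8, 9, 10

hence w(1..10) = (3, 9, 10, 2, 1, 6, 4, 7, 5, 8).

Fulton essential set (5 of the 20 Rothe cells):

[(3, 2, 0), (3, 8, 1), (4, 1, 0), (6, 5, 3), (8, 5, 4)]


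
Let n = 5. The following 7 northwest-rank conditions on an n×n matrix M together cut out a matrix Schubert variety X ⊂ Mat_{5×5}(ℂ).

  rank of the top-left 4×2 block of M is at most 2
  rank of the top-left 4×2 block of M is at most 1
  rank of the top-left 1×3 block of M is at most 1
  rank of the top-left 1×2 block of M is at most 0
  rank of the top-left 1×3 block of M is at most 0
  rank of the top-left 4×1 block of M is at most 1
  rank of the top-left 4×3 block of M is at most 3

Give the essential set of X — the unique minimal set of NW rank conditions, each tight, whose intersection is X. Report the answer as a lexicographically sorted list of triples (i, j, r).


The tightest implied rank at each (i,j), from the 7 conditions:

  0, 0, 0, 1, 1
  1, 1, 1, 2, 2
  1, 1, 2, 3, 3
  1, 1, 2, 3, 4
  1, 2, 3, 4, 5

the unique w with this rank table is (4, 1, 3, 5, 2).

2 SE-corners of the 5-cell Rothe diagram give Ess(w):

[(1, 3, 0), (4, 2, 1)]


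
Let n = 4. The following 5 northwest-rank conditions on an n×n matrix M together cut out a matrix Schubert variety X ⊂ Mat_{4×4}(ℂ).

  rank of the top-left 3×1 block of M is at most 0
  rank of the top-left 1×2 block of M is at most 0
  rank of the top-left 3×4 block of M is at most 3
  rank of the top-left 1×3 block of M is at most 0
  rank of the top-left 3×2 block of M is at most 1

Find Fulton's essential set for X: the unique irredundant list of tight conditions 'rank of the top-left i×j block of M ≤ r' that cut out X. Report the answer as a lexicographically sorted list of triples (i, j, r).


Rank table r_w(4×4) implied by the 5 constraints:

  i=1: 0, 0, 0, 1
  i=2: 0, 1, 1, 2
  i=3: 0, 1, 2, 3
  i=4: 1, 2, 3, 4

so w = (4, 2, 3, 1).

D(w) has 5 cells with 2 SE-corners; essential set:

[(1, 3, 0), (3, 1, 0)]


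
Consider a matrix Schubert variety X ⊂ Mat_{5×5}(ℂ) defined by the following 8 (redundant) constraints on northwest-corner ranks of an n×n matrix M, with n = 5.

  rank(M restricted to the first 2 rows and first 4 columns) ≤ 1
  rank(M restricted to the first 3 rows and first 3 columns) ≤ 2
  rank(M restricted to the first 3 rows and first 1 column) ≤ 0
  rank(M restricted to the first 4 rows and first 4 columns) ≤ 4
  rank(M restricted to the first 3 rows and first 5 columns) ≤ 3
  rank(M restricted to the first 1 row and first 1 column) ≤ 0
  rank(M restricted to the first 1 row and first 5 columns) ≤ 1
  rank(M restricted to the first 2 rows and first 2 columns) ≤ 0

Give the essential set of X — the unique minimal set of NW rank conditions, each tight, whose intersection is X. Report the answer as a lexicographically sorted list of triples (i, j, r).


Recovering R(i,j) via the rank-extension bound from the 8 conditions:

  R[1]: 0 0 1 1 1
  R[2]: 0 0 1 1 2
  R[3]: 0 1 2 2 3
  R[4]: 1 2 3 3 4
  R[5]: 1 2 3 4 5

second differences of R give the permutation w = (3, 5, 2, 1, 4).

Fulton essential set (3 of the 6 Rothe cells):

[(2, 2, 0), (2, 4, 1), (3, 1, 0)]


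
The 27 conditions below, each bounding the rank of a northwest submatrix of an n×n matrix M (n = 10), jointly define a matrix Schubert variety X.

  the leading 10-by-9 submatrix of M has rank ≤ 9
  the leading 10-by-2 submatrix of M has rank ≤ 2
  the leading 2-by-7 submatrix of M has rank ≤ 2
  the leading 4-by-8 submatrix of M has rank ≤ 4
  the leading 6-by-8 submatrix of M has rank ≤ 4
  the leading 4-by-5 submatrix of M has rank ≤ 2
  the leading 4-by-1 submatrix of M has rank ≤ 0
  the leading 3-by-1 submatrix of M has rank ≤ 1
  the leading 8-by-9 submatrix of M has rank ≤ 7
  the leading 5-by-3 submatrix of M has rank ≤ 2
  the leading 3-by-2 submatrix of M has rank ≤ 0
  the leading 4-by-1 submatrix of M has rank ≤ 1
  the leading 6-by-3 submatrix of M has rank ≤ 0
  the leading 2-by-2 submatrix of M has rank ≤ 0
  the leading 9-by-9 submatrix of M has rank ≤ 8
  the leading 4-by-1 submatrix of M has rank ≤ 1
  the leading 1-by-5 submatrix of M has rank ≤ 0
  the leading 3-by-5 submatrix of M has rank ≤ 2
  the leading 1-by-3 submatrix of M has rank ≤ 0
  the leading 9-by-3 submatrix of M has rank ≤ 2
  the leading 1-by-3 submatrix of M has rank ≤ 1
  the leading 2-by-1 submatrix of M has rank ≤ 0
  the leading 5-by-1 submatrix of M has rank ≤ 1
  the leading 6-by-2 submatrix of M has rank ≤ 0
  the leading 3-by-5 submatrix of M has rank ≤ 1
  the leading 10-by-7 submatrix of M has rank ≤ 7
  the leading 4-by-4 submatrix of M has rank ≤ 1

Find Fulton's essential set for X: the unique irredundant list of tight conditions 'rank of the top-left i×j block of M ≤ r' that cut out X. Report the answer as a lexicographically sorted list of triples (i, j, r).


Reconstructing r_w from the 27 given conditions:

  row 1: 0  0  0  0  0  1  1  1  1  1
  row 2: 0  0  0  1  1  2  2  2  2  2
  row 3: 0  0  0  1  1  2  3  3  3  3
  row 4: 0  0  0  1  2  3  4  4  4  4
  row 5: 0  0  0  1  2  3  4  4  5  5
  row 6: 0  0  0  1  2  3  4  4  5  6
  row 7: 1  1  1  2  3  4  5  5  6  7
  row 8: 1  2  2  3  4  5  6  6  7  8
  row 9: 1  2  2  3  4  5  6  7  8  9
  row 10: 1  2  3  4  5  6  7  8  9  10

the unique w with this rank table is (6, 4, 7, 5, 9, 10, 1, 2, 8, 3).

ℓ(w)=24; the 5 essential cells (i,j,r):

[(1, 5, 0), (3, 5, 1), (6, 3, 0), (6, 8, 4), (9, 3, 2)]


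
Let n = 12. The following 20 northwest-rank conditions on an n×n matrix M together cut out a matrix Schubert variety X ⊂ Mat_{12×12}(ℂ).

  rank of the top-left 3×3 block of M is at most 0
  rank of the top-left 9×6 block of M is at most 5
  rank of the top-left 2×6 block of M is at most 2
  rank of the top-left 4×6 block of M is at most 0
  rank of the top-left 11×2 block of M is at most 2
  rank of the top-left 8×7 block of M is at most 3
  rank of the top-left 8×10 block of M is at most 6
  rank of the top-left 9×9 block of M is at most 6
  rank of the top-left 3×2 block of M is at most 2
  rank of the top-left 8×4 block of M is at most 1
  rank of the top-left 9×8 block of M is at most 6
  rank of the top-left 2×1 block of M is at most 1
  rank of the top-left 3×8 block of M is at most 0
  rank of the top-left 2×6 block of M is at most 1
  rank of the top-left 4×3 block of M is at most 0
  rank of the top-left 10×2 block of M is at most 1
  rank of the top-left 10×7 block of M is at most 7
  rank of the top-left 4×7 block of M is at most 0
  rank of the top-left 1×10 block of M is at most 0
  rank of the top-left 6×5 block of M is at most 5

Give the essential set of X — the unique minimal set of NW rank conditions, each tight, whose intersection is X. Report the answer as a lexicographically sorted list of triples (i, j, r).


The tightest implied rank at each (i,j), from the 20 conditions:

  R[1]: 0, 0, 0, 0, 0, 0, 0, 0, 0, 0, 1, 1
  R[2]: 0, 0, 0, 0, 0, 0, 0, 0, 1, 1, 2, 2
  R[3]: 0, 0, 0, 0, 0, 0, 0, 0, 1, 2, 3, 3
  R[4]: 0, 0, 0, 0, 0, 0, 0, 1, 2, 3, 4, 4
  R[5]: 1, 1, 1, 1, 1, 1, 1, 2, 3, 4, 5, 5
  R[6]: 1, 1, 1, 1, 2, 2, 2, 3, 4, 5, 6, 6
  R[7]: 1, 1, 1, 1, 2, 3, 3, 4, 5, 6, 7, 7
  R[8]: 1, 1, 1, 1, 2, 3, 3, 4, 5, 6, 7, 8
  R[9]: 1, 1, 2, 2, 3, 4, 4, 5, 6, 7, 8, 9
  R[10]: 1, 1, 2, 3, 4, 5, 5, 6, 7, 8, 9, 10
  R[11]: 1, 2, 3, 4, 5, 6, 6, 7, 8, 9, 10, 11
  R[12]: 1, 2, 3, 4, 5, 6, 7, 8, 9, 10, 11, 12

hence w(1..12) = (11, 9, 10, 8, 1, 5, 6, 12, 3, 4, 2, 7).

Rothe diagram D(w) (45 cells), 6 SE-corners (essential conditions):

[(1, 10, 0), (3, 8, 0), (4, 7, 0), (8, 4, 1), (8, 7, 3), (10, 2, 1)]


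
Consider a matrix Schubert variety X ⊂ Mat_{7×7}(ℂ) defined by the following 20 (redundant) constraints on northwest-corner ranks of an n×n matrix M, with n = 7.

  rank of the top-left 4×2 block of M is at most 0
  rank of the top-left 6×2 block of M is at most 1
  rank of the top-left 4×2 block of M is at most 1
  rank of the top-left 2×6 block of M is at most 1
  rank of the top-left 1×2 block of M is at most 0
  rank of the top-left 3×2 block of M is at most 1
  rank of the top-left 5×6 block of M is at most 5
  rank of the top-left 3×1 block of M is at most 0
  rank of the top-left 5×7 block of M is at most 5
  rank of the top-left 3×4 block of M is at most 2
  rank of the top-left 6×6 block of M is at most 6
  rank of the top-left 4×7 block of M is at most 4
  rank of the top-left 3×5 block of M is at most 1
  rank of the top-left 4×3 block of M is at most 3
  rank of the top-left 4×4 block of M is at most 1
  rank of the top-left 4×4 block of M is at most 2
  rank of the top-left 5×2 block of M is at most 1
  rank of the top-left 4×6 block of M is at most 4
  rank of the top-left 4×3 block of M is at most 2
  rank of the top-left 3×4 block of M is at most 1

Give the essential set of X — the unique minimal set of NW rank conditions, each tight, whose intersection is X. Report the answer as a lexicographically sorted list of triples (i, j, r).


Recovering R(i,j) via the rank-extension bound from the 20 conditions:

  0, 0, 1, 1, 1, 1, 1
  0, 0, 1, 1, 1, 1, 2
  0, 0, 1, 1, 1, 2, 3
  0, 0, 1, 1, 2, 3, 4
  1, 1, 2, 2, 3, 4, 5
  1, 1, 2, 3, 4, 5, 6
  1, 2, 3, 4, 5, 6, 7

second differences of R give the permutation w = (3, 7, 6, 5, 1, 4, 2).

Fulton essential set (5 of the 15 Rothe cells):

[(2, 6, 1), (3, 5, 1), (4, 2, 0), (4, 4, 1), (6, 2, 1)]
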